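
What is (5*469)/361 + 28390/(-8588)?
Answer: 260265/81586 ≈ 3.1901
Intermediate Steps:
(5*469)/361 + 28390/(-8588) = 2345*(1/361) + 28390*(-1/8588) = 2345/361 - 14195/4294 = 260265/81586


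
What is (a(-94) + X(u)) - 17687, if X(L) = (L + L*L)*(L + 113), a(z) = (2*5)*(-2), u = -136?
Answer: -439987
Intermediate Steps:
a(z) = -20 (a(z) = 10*(-2) = -20)
X(L) = (113 + L)*(L + L²) (X(L) = (L + L²)*(113 + L) = (113 + L)*(L + L²))
(a(-94) + X(u)) - 17687 = (-20 - 136*(113 + (-136)² + 114*(-136))) - 17687 = (-20 - 136*(113 + 18496 - 15504)) - 17687 = (-20 - 136*3105) - 17687 = (-20 - 422280) - 17687 = -422300 - 17687 = -439987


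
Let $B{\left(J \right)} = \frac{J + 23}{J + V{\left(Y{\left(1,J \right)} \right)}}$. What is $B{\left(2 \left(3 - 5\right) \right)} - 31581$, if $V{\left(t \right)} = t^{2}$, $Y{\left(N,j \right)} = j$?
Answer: $- \frac{378953}{12} \approx -31579.0$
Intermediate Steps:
$B{\left(J \right)} = \frac{23 + J}{J + J^{2}}$ ($B{\left(J \right)} = \frac{J + 23}{J + J^{2}} = \frac{23 + J}{J + J^{2}}$)
$B{\left(2 \left(3 - 5\right) \right)} - 31581 = \frac{23 + 2 \left(3 - 5\right)}{2 \left(3 - 5\right) \left(1 + 2 \left(3 - 5\right)\right)} - 31581 = \frac{23 + 2 \left(-2\right)}{2 \left(-2\right) \left(1 + 2 \left(-2\right)\right)} - 31581 = \frac{23 - 4}{\left(-4\right) \left(1 - 4\right)} - 31581 = \left(- \frac{1}{4}\right) \frac{1}{-3} \cdot 19 - 31581 = \left(- \frac{1}{4}\right) \left(- \frac{1}{3}\right) 19 - 31581 = \frac{19}{12} - 31581 = - \frac{378953}{12}$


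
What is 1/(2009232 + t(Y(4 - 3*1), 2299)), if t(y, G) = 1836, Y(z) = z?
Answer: 1/2011068 ≈ 4.9725e-7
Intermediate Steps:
1/(2009232 + t(Y(4 - 3*1), 2299)) = 1/(2009232 + 1836) = 1/2011068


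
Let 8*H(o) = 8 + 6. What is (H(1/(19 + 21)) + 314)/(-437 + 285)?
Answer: -1263/608 ≈ -2.0773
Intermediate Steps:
H(o) = 7/4 (H(o) = (8 + 6)/8 = (⅛)*14 = 7/4)
(H(1/(19 + 21)) + 314)/(-437 + 285) = (7/4 + 314)/(-437 + 285) = (1263/4)/(-152) = (1263/4)*(-1/152) = -1263/608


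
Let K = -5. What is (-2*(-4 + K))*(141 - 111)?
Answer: 540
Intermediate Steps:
(-2*(-4 + K))*(141 - 111) = (-2*(-4 - 5))*(141 - 111) = -2*(-9)*30 = 18*30 = 540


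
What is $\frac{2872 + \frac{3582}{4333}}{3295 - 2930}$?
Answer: $\frac{12447958}{1581545} \approx 7.8708$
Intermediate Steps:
$\frac{2872 + \frac{3582}{4333}}{3295 - 2930} = \frac{2872 + 3582 \cdot \frac{1}{4333}}{365} = \left(2872 + \frac{3582}{4333}\right) \frac{1}{365} = \frac{12447958}{4333} \cdot \frac{1}{365} = \frac{12447958}{1581545}$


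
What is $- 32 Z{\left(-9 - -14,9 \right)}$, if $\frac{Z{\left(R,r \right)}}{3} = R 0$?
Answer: $0$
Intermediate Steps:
$Z{\left(R,r \right)} = 0$ ($Z{\left(R,r \right)} = 3 R 0 = 3 \cdot 0 = 0$)
$- 32 Z{\left(-9 - -14,9 \right)} = \left(-32\right) 0 = 0$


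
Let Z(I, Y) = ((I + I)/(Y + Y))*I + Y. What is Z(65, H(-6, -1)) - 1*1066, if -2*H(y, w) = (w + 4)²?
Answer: -36169/18 ≈ -2009.4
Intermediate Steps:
H(y, w) = -(4 + w)²/2 (H(y, w) = -(w + 4)²/2 = -(4 + w)²/2)
Z(I, Y) = Y + I²/Y (Z(I, Y) = ((2*I)/((2*Y)))*I + Y = ((2*I)*(1/(2*Y)))*I + Y = (I/Y)*I + Y = I²/Y + Y = Y + I²/Y)
Z(65, H(-6, -1)) - 1*1066 = (-(4 - 1)²/2 + 65²/((-(4 - 1)²/2))) - 1*1066 = (-½*3² + 4225/((-½*3²))) - 1066 = (-½*9 + 4225/((-½*9))) - 1066 = (-9/2 + 4225/(-9/2)) - 1066 = (-9/2 + 4225*(-2/9)) - 1066 = (-9/2 - 8450/9) - 1066 = -16981/18 - 1066 = -36169/18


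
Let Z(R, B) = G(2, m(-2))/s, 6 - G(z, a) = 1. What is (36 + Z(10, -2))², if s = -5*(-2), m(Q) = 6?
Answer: 5329/4 ≈ 1332.3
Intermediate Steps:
G(z, a) = 5 (G(z, a) = 6 - 1*1 = 6 - 1 = 5)
s = 10
Z(R, B) = ½ (Z(R, B) = 5/10 = 5*(⅒) = ½)
(36 + Z(10, -2))² = (36 + ½)² = (73/2)² = 5329/4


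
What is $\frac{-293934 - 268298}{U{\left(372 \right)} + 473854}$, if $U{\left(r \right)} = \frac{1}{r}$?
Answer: $- \frac{209150304}{176273689} \approx -1.1865$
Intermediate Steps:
$\frac{-293934 - 268298}{U{\left(372 \right)} + 473854} = \frac{-293934 - 268298}{\frac{1}{372} + 473854} = - \frac{562232}{\frac{1}{372} + 473854} = - \frac{562232}{\frac{176273689}{372}} = \left(-562232\right) \frac{372}{176273689} = - \frac{209150304}{176273689}$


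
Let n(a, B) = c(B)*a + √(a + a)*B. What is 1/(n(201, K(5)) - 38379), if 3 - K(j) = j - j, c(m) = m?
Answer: -6296/237837093 - √402/475674186 ≈ -2.6514e-5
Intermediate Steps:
K(j) = 3 (K(j) = 3 - (j - j) = 3 - 1*0 = 3 + 0 = 3)
n(a, B) = B*a + B*√2*√a (n(a, B) = B*a + √(a + a)*B = B*a + √(2*a)*B = B*a + (√2*√a)*B = B*a + B*√2*√a)
1/(n(201, K(5)) - 38379) = 1/(3*(201 + √2*√201) - 38379) = 1/(3*(201 + √402) - 38379) = 1/((603 + 3*√402) - 38379) = 1/(-37776 + 3*√402)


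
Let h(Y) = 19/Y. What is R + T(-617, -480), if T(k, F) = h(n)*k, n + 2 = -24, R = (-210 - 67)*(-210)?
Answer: 1524143/26 ≈ 58621.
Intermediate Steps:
R = 58170 (R = -277*(-210) = 58170)
n = -26 (n = -2 - 24 = -26)
T(k, F) = -19*k/26 (T(k, F) = (19/(-26))*k = (19*(-1/26))*k = -19*k/26)
R + T(-617, -480) = 58170 - 19/26*(-617) = 58170 + 11723/26 = 1524143/26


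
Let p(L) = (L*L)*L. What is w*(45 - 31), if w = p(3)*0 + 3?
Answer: 42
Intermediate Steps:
p(L) = L³ (p(L) = L²*L = L³)
w = 3 (w = 3³*0 + 3 = 27*0 + 3 = 0 + 3 = 3)
w*(45 - 31) = 3*(45 - 31) = 3*14 = 42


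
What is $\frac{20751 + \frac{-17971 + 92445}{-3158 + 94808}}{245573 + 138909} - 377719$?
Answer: $- \frac{3327493836659269}{8809443825} \approx -3.7772 \cdot 10^{5}$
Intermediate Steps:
$\frac{20751 + \frac{-17971 + 92445}{-3158 + 94808}}{245573 + 138909} - 377719 = \frac{20751 + \frac{74474}{91650}}{384482} - 377719 = \left(20751 + 74474 \cdot \frac{1}{91650}\right) \frac{1}{384482} - 377719 = \left(20751 + \frac{37237}{45825}\right) \frac{1}{384482} - 377719 = \frac{950951812}{45825} \cdot \frac{1}{384482} - 377719 = \frac{475475906}{8809443825} - 377719 = - \frac{3327493836659269}{8809443825}$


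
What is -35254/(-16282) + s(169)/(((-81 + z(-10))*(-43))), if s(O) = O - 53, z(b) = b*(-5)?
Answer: 24441147/10851953 ≈ 2.2522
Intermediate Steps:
z(b) = -5*b
s(O) = -53 + O
-35254/(-16282) + s(169)/(((-81 + z(-10))*(-43))) = -35254/(-16282) + (-53 + 169)/(((-81 - 5*(-10))*(-43))) = -35254*(-1/16282) + 116/(((-81 + 50)*(-43))) = 17627/8141 + 116/((-31*(-43))) = 17627/8141 + 116/1333 = 24441147/10851953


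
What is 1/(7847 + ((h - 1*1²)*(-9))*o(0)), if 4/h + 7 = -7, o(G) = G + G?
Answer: 1/7847 ≈ 0.00012744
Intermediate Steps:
o(G) = 2*G
h = -2/7 (h = 4/(-7 - 7) = 4/(-14) = 4*(-1/14) = -2/7 ≈ -0.28571)
1/(7847 + ((h - 1*1²)*(-9))*o(0)) = 1/(7847 + ((-2/7 - 1*1²)*(-9))*(2*0)) = 1/(7847 + ((-2/7 - 1*1)*(-9))*0) = 1/(7847 + ((-2/7 - 1)*(-9))*0) = 1/(7847 - 9/7*(-9)*0) = 1/(7847 + (81/7)*0) = 1/(7847 + 0) = 1/7847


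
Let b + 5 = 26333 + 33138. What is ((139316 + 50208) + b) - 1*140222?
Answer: 108768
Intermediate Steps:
b = 59466 (b = -5 + (26333 + 33138) = -5 + 59471 = 59466)
((139316 + 50208) + b) - 1*140222 = ((139316 + 50208) + 59466) - 1*140222 = (189524 + 59466) - 140222 = 248990 - 140222 = 108768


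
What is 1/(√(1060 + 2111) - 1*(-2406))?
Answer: 802/1928555 - √3171/5785665 ≈ 0.00040612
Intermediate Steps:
1/(√(1060 + 2111) - 1*(-2406)) = 1/(√3171 + 2406) = 1/(2406 + √3171)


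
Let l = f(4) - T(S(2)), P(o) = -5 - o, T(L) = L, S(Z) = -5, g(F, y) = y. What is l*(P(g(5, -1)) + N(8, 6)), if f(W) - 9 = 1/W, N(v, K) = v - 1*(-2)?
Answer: 171/2 ≈ 85.500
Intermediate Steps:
N(v, K) = 2 + v (N(v, K) = v + 2 = 2 + v)
f(W) = 9 + 1/W
l = 57/4 (l = (9 + 1/4) - 1*(-5) = (9 + 1/4) + 5 = 37/4 + 5 = 57/4 ≈ 14.250)
l*(P(g(5, -1)) + N(8, 6)) = 57*((-5 - 1*(-1)) + (2 + 8))/4 = 57*((-5 + 1) + 10)/4 = 57*(-4 + 10)/4 = (57/4)*6 = 171/2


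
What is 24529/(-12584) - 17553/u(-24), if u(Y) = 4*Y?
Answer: 9105507/50336 ≈ 180.89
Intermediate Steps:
24529/(-12584) - 17553/u(-24) = 24529/(-12584) - 17553/(4*(-24)) = 24529*(-1/12584) - 17553/(-96) = -24529/12584 - 17553*(-1/96) = -24529/12584 + 5851/32 = 9105507/50336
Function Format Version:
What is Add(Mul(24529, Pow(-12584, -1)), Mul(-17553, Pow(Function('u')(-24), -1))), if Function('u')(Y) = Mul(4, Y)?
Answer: Rational(9105507, 50336) ≈ 180.89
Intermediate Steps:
Add(Mul(24529, Pow(-12584, -1)), Mul(-17553, Pow(Function('u')(-24), -1))) = Add(Mul(24529, Pow(-12584, -1)), Mul(-17553, Pow(Mul(4, -24), -1))) = Add(Mul(24529, Rational(-1, 12584)), Mul(-17553, Pow(-96, -1))) = Add(Rational(-24529, 12584), Mul(-17553, Rational(-1, 96))) = Add(Rational(-24529, 12584), Rational(5851, 32)) = Rational(9105507, 50336)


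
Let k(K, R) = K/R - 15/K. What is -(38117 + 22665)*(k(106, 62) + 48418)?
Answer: -4835411750091/1643 ≈ -2.9430e+9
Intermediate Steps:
k(K, R) = -15/K + K/R
-(38117 + 22665)*(k(106, 62) + 48418) = -(38117 + 22665)*((-15/106 + 106/62) + 48418) = -60782*((-15*1/106 + 106*(1/62)) + 48418) = -60782*((-15/106 + 53/31) + 48418) = -60782*(5153/3286 + 48418) = -60782*159106701/3286 = -1*4835411750091/1643 = -4835411750091/1643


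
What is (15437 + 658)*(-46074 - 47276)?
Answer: -1502468250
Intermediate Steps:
(15437 + 658)*(-46074 - 47276) = 16095*(-93350) = -1502468250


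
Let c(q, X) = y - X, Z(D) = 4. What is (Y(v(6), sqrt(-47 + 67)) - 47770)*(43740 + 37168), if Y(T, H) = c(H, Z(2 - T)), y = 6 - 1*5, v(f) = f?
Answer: -3865217884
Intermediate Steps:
y = 1 (y = 6 - 5 = 1)
c(q, X) = 1 - X
Y(T, H) = -3 (Y(T, H) = 1 - 1*4 = 1 - 4 = -3)
(Y(v(6), sqrt(-47 + 67)) - 47770)*(43740 + 37168) = (-3 - 47770)*(43740 + 37168) = -47773*80908 = -3865217884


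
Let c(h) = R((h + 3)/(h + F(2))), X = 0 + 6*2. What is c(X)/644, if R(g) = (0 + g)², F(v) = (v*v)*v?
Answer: 9/10304 ≈ 0.00087345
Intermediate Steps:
X = 12 (X = 0 + 12 = 12)
F(v) = v³ (F(v) = v²*v = v³)
R(g) = g²
c(h) = (3 + h)²/(8 + h)² (c(h) = ((h + 3)/(h + 2³))² = ((3 + h)/(h + 8))² = ((3 + h)/(8 + h))² = (3 + h)²/(8 + h)²)
c(X)/644 = ((3 + 12)²/(8 + 12)²)/644 = (15²/20²)*(1/644) = (225*(1/400))*(1/644) = (9/16)*(1/644) = 9/10304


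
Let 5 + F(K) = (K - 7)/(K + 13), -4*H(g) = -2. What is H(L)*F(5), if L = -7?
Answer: -23/9 ≈ -2.5556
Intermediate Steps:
H(g) = 1/2 (H(g) = -1/4*(-2) = 1/2)
F(K) = -5 + (-7 + K)/(13 + K) (F(K) = -5 + (K - 7)/(K + 13) = -5 + (-7 + K)/(13 + K))
H(L)*F(5) = (4*(-18 - 1*5)/(13 + 5))/2 = (4*(-18 - 5)/18)/2 = (4*(1/18)*(-23))/2 = (1/2)*(-46/9) = -23/9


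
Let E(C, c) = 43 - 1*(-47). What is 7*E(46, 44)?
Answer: 630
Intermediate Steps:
E(C, c) = 90 (E(C, c) = 43 + 47 = 90)
7*E(46, 44) = 7*90 = 630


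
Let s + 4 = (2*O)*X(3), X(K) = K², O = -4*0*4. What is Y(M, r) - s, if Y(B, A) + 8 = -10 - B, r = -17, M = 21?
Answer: -35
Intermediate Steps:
O = 0 (O = 0*4 = 0)
Y(B, A) = -18 - B (Y(B, A) = -8 + (-10 - B) = -18 - B)
s = -4 (s = -4 + (2*0)*3² = -4 + 0*9 = -4 + 0 = -4)
Y(M, r) - s = (-18 - 1*21) - 1*(-4) = (-18 - 21) + 4 = -39 + 4 = -35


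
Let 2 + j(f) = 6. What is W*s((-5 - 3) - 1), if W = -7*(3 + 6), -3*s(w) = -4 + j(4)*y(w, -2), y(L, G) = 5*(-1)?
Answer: -504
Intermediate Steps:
y(L, G) = -5
j(f) = 4 (j(f) = -2 + 6 = 4)
s(w) = 8 (s(w) = -(-4 + 4*(-5))/3 = -(-4 - 20)/3 = -⅓*(-24) = 8)
W = -63 (W = -7*9 = -63)
W*s((-5 - 3) - 1) = -63*8 = -504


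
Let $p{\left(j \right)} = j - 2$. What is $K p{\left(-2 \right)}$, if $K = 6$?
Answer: $-24$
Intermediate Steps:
$p{\left(j \right)} = -2 + j$ ($p{\left(j \right)} = j - 2 = -2 + j$)
$K p{\left(-2 \right)} = 6 \left(-2 - 2\right) = 6 \left(-4\right) = -24$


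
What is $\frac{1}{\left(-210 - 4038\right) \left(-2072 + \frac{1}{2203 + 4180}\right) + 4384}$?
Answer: $\frac{6383}{56210225672} \approx 1.1356 \cdot 10^{-7}$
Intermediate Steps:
$\frac{1}{\left(-210 - 4038\right) \left(-2072 + \frac{1}{2203 + 4180}\right) + 4384} = \frac{1}{- 4248 \left(-2072 + \frac{1}{6383}\right) + 4384} = \frac{1}{\left(-4248\right) \left(- \frac{13225575}{6383}\right) + 4384} = \frac{1}{\frac{56182242600}{6383} + 4384} = \frac{1}{\frac{56210225672}{6383}} = \frac{6383}{56210225672}$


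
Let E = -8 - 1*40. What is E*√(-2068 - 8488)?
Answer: -96*I*√2639 ≈ -4931.6*I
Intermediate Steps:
E = -48 (E = -8 - 40 = -48)
E*√(-2068 - 8488) = -48*√(-2068 - 8488) = -96*I*√2639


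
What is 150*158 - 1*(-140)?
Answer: 23840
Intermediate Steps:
150*158 - 1*(-140) = 23700 + 140 = 23840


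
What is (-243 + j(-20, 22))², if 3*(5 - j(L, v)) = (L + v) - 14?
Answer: 54756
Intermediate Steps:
j(L, v) = 29/3 - L/3 - v/3 (j(L, v) = 5 - ((L + v) - 14)/3 = 5 - (-14 + L + v)/3 = 5 + (14/3 - L/3 - v/3) = 29/3 - L/3 - v/3)
(-243 + j(-20, 22))² = (-243 + (29/3 - ⅓*(-20) - ⅓*22))² = (-243 + (29/3 + 20/3 - 22/3))² = (-243 + 9)² = (-234)² = 54756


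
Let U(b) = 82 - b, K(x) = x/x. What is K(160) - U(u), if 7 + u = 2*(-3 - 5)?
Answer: -104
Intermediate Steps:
u = -23 (u = -7 + 2*(-3 - 5) = -7 + 2*(-8) = -7 - 16 = -23)
K(x) = 1
K(160) - U(u) = 1 - (82 - 1*(-23)) = 1 - (82 + 23) = 1 - 1*105 = 1 - 105 = -104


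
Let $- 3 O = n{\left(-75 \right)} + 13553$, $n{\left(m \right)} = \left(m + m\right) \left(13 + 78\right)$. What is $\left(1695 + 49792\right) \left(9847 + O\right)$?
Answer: $\frac{1525971706}{3} \approx 5.0866 \cdot 10^{8}$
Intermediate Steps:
$n{\left(m \right)} = 182 m$ ($n{\left(m \right)} = 2 m 91 = 182 m$)
$O = \frac{97}{3}$ ($O = - \frac{182 \left(-75\right) + 13553}{3} = - \frac{-13650 + 13553}{3} = \left(- \frac{1}{3}\right) \left(-97\right) = \frac{97}{3} \approx 32.333$)
$\left(1695 + 49792\right) \left(9847 + O\right) = \left(1695 + 49792\right) \left(9847 + \frac{97}{3}\right) = 51487 \cdot \frac{29638}{3} = \frac{1525971706}{3}$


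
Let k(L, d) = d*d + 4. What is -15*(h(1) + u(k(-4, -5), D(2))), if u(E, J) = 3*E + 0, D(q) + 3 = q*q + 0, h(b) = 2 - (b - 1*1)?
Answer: -1335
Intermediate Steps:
h(b) = 3 - b (h(b) = 2 - (b - 1) = 2 - (-1 + b) = 2 + (1 - b) = 3 - b)
D(q) = -3 + q² (D(q) = -3 + (q*q + 0) = -3 + (q² + 0) = -3 + q²)
k(L, d) = 4 + d² (k(L, d) = d² + 4 = 4 + d²)
u(E, J) = 3*E
-15*(h(1) + u(k(-4, -5), D(2))) = -15*((3 - 1*1) + 3*(4 + (-5)²)) = -15*((3 - 1) + 3*(4 + 25)) = -15*(2 + 3*29) = -15*(2 + 87) = -15*89 = -1335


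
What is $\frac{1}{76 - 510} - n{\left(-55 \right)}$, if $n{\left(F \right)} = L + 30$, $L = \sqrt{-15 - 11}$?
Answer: $- \frac{13021}{434} - i \sqrt{26} \approx -30.002 - 5.099 i$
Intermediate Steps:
$L = i \sqrt{26}$ ($L = \sqrt{-26} = i \sqrt{26} \approx 5.099 i$)
$n{\left(F \right)} = 30 + i \sqrt{26}$ ($n{\left(F \right)} = i \sqrt{26} + 30 = 30 + i \sqrt{26}$)
$\frac{1}{76 - 510} - n{\left(-55 \right)} = \frac{1}{76 - 510} - \left(30 + i \sqrt{26}\right) = \frac{1}{-434} - \left(30 + i \sqrt{26}\right) = - \frac{1}{434} - \left(30 + i \sqrt{26}\right) = - \frac{13021}{434} - i \sqrt{26}$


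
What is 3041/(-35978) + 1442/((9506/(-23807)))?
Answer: -12603496311/3489866 ≈ -3611.5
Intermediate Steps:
3041/(-35978) + 1442/((9506/(-23807))) = 3041*(-1/35978) + 1442/((9506*(-1/23807))) = -3041/35978 + 1442/(-1358/3401) = -3041/35978 + 1442*(-3401/1358) = -3041/35978 - 350303/97 = -12603496311/3489866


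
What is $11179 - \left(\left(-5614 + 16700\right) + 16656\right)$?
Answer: $-16563$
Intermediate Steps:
$11179 - \left(\left(-5614 + 16700\right) + 16656\right) = 11179 - \left(11086 + 16656\right) = 11179 - 27742 = -16563$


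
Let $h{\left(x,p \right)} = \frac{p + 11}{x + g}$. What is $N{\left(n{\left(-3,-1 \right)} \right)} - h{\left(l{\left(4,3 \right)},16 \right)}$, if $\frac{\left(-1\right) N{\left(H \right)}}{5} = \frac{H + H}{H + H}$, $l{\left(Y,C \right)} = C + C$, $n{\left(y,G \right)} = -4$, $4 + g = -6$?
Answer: $\frac{7}{4} \approx 1.75$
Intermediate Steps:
$g = -10$ ($g = -4 - 6 = -10$)
$l{\left(Y,C \right)} = 2 C$
$h{\left(x,p \right)} = \frac{11 + p}{-10 + x}$ ($h{\left(x,p \right)} = \frac{p + 11}{x - 10} = \frac{11 + p}{-10 + x}$)
$N{\left(H \right)} = -5$ ($N{\left(H \right)} = - 5 \frac{H + H}{H + H} = - 5 \frac{2 H}{2 H} = - 5 \cdot 2 H \frac{1}{2 H} = \left(-5\right) 1 = -5$)
$N{\left(n{\left(-3,-1 \right)} \right)} - h{\left(l{\left(4,3 \right)},16 \right)} = -5 - \frac{11 + 16}{-10 + 2 \cdot 3} = -5 - \frac{1}{-10 + 6} \cdot 27 = -5 - \frac{1}{-4} \cdot 27 = -5 - \left(- \frac{1}{4}\right) 27 = -5 - - \frac{27}{4} = -5 + \frac{27}{4} = \frac{7}{4}$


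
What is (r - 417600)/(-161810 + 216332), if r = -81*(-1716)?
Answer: -15478/3029 ≈ -5.1099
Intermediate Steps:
r = 138996
(r - 417600)/(-161810 + 216332) = (138996 - 417600)/(-161810 + 216332) = -278604/54522 = -278604*1/54522 = -15478/3029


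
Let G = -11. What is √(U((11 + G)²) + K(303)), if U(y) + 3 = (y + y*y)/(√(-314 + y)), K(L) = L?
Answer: 0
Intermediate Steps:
U(y) = -3 + (y + y²)/√(-314 + y) (U(y) = -3 + (y + y*y)/(√(-314 + y)) = -3 + (y + y²)/√(-314 + y))
√(U((11 + G)²) + K(303)) = √(((11 - 11)² + ((11 - 11)²)² - 3*√(-314 + (11 - 11)²))/√(-314 + (11 - 11)²) + 303) = √((0² + (0²)² - 3*√(-314 + 0²))/√(-314 + 0²) + 303) = √((0 + 0² - 3*√(-314 + 0))/√(-314 + 0) + 303) = √((0 + 0 - 3*I*√314)/√(-314) + 303) = √((-I*√314/314)*(0 + 0 - 3*I*√314) + 303) = √((-I*√314/314)*(-3*I*√314) + 303) = √(-3 + 303) = √300 = 10*√3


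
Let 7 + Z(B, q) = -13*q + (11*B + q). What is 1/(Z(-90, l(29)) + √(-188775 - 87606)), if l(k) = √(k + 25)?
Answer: -1/(997 + 36*√6 - 3*I*√30709) ≈ -0.00074634 - 0.00036157*I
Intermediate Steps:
l(k) = √(25 + k)
Z(B, q) = -7 - 12*q + 11*B (Z(B, q) = -7 + (-13*q + (11*B + q)) = -7 + (-13*q + (q + 11*B)) = -7 + (-12*q + 11*B) = -7 - 12*q + 11*B)
1/(Z(-90, l(29)) + √(-188775 - 87606)) = 1/((-7 - 12*√(25 + 29) + 11*(-90)) + √(-188775 - 87606)) = 1/((-7 - 36*√6 - 990) + √(-276381)) = 1/((-7 - 36*√6 - 990) + 3*I*√30709) = 1/((-997 - 36*√6) + 3*I*√30709) = 1/(-997 - 36*√6 + 3*I*√30709)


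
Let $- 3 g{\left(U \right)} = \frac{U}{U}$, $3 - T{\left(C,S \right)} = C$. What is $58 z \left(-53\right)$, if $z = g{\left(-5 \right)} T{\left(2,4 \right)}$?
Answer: $\frac{3074}{3} \approx 1024.7$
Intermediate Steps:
$T{\left(C,S \right)} = 3 - C$
$g{\left(U \right)} = - \frac{1}{3}$ ($g{\left(U \right)} = - \frac{U \frac{1}{U}}{3} = \left(- \frac{1}{3}\right) 1 = - \frac{1}{3}$)
$z = - \frac{1}{3}$ ($z = - \frac{3 - 2}{3} = \left(- \frac{1}{3}\right) 1 = - \frac{1}{3} \approx -0.33333$)
$58 z \left(-53\right) = 58 \left(- \frac{1}{3}\right) \left(-53\right) = \left(- \frac{58}{3}\right) \left(-53\right) = \frac{3074}{3}$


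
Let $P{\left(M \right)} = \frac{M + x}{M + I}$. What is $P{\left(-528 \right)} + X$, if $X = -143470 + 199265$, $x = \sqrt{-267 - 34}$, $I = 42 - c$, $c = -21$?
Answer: $\frac{8648401}{155} - \frac{i \sqrt{301}}{465} \approx 55796.0 - 0.03731 i$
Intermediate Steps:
$I = 63$ ($I = 42 - -21 = 42 + 21 = 63$)
$x = i \sqrt{301}$ ($x = \sqrt{-301} = i \sqrt{301} \approx 17.349 i$)
$P{\left(M \right)} = \frac{M + i \sqrt{301}}{63 + M}$ ($P{\left(M \right)} = \frac{M + i \sqrt{301}}{M + 63} = \frac{M + i \sqrt{301}}{63 + M}$)
$X = 55795$
$P{\left(-528 \right)} + X = \frac{-528 + i \sqrt{301}}{63 - 528} + 55795 = \frac{-528 + i \sqrt{301}}{-465} + 55795 = - \frac{-528 + i \sqrt{301}}{465} + 55795 = \left(\frac{176}{155} - \frac{i \sqrt{301}}{465}\right) + 55795 = \frac{8648401}{155} - \frac{i \sqrt{301}}{465}$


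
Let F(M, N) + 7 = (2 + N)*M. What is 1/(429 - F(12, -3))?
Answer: 1/448 ≈ 0.0022321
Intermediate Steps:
F(M, N) = -7 + M*(2 + N) (F(M, N) = -7 + (2 + N)*M = -7 + M*(2 + N))
1/(429 - F(12, -3)) = 1/(429 - (-7 + 2*12 + 12*(-3))) = 1/(429 - (-7 + 24 - 36)) = 1/(429 - 1*(-19)) = 1/(429 + 19) = 1/448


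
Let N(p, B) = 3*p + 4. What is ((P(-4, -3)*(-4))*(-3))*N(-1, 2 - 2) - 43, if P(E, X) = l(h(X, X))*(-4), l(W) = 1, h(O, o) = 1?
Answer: -91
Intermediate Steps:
N(p, B) = 4 + 3*p
P(E, X) = -4 (P(E, X) = 1*(-4) = -4)
((P(-4, -3)*(-4))*(-3))*N(-1, 2 - 2) - 43 = (-4*(-4)*(-3))*(4 + 3*(-1)) - 43 = (16*(-3))*(4 - 3) - 43 = -48*1 - 43 = -48 - 43 = -91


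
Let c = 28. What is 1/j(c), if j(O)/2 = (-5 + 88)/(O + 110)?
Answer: 69/83 ≈ 0.83133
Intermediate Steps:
j(O) = 166/(110 + O) (j(O) = 2*((-5 + 88)/(O + 110)) = 2*(83/(110 + O)) = 166/(110 + O))
1/j(c) = 1/(166/(110 + 28)) = 1/(166/138) = 1/(166*(1/138)) = 1/(83/69) = 69/83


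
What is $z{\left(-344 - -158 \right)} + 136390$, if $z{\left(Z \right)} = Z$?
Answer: $136204$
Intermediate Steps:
$z{\left(-344 - -158 \right)} + 136390 = \left(-344 - -158\right) + 136390 = \left(-344 + 158\right) + 136390 = -186 + 136390 = 136204$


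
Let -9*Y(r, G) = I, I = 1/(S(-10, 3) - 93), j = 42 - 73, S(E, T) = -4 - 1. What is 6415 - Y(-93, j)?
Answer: 5658029/882 ≈ 6415.0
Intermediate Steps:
S(E, T) = -5
j = -31
I = -1/98 (I = 1/(-5 - 93) = 1/(-98) = -1/98 ≈ -0.010204)
Y(r, G) = 1/882 (Y(r, G) = -⅑*(-1/98) = 1/882)
6415 - Y(-93, j) = 6415 - 1*1/882 = 6415 - 1/882 = 5658029/882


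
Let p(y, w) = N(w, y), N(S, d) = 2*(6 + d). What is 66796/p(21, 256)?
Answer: 33398/27 ≈ 1237.0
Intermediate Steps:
N(S, d) = 12 + 2*d
p(y, w) = 12 + 2*y
66796/p(21, 256) = 66796/(12 + 2*21) = 66796/(12 + 42) = 66796/54 = 66796*(1/54) = 33398/27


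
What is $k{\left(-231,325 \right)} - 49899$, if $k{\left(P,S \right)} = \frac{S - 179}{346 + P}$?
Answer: $- \frac{5738239}{115} \approx -49898.0$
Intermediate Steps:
$k{\left(P,S \right)} = \frac{-179 + S}{346 + P}$
$k{\left(-231,325 \right)} - 49899 = \frac{-179 + 325}{346 - 231} - 49899 = \frac{1}{115} \cdot 146 - 49899 = \frac{146}{115} - 49899 = - \frac{5738239}{115}$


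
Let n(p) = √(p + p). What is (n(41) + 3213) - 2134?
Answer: 1079 + √82 ≈ 1088.1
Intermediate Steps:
n(p) = √2*√p (n(p) = √(2*p) = √2*√p)
(n(41) + 3213) - 2134 = (√2*√41 + 3213) - 2134 = (√82 + 3213) - 2134 = (3213 + √82) - 2134 = 1079 + √82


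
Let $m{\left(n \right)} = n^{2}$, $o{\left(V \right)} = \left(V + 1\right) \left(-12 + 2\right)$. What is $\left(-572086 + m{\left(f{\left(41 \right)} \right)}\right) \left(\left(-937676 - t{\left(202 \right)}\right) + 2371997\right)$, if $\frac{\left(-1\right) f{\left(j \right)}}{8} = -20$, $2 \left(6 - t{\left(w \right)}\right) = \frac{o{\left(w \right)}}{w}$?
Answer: $- \frac{79166862434445}{101} \approx -7.8383 \cdot 10^{11}$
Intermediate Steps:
$o{\left(V \right)} = -10 - 10 V$ ($o{\left(V \right)} = \left(1 + V\right) \left(-10\right) = -10 - 10 V$)
$t{\left(w \right)} = 6 - \frac{-10 - 10 w}{2 w}$ ($t{\left(w \right)} = 6 - \frac{\left(-10 - 10 w\right) \frac{1}{w}}{2} = 6 - \frac{\frac{1}{w} \left(-10 - 10 w\right)}{2} = 6 - \frac{-10 - 10 w}{2 w}$)
$f{\left(j \right)} = 160$ ($f{\left(j \right)} = \left(-8\right) \left(-20\right) = 160$)
$\left(-572086 + m{\left(f{\left(41 \right)} \right)}\right) \left(\left(-937676 - t{\left(202 \right)}\right) + 2371997\right) = \left(-572086 + 160^{2}\right) \left(\left(-937676 - \left(11 + \frac{5}{202}\right)\right) + 2371997\right) = \left(-572086 + 25600\right) \left(\left(-937676 - \left(11 + 5 \cdot \frac{1}{202}\right)\right) + 2371997\right) = - 546486 \left(\left(-937676 - \left(11 + \frac{5}{202}\right)\right) + 2371997\right) = - 546486 \left(\left(-937676 - \frac{2227}{202}\right) + 2371997\right) = - 546486 \left(- \frac{189412779}{202} + 2371997\right) = \left(-546486\right) \frac{289730615}{202} = - \frac{79166862434445}{101}$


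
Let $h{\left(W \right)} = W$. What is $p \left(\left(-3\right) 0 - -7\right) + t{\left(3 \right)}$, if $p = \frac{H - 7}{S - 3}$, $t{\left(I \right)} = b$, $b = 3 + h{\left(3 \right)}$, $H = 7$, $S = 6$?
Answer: $6$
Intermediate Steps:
$b = 6$ ($b = 3 + 3 = 6$)
$t{\left(I \right)} = 6$
$p = 0$ ($p = \frac{7 - 7}{6 - 3} = \frac{0}{3} = 0 \cdot \frac{1}{3} = 0$)
$p \left(\left(-3\right) 0 - -7\right) + t{\left(3 \right)} = 0 \left(\left(-3\right) 0 - -7\right) + 6 = 0 \left(0 + 7\right) + 6 = 0 \cdot 7 + 6 = 0 + 6 = 6$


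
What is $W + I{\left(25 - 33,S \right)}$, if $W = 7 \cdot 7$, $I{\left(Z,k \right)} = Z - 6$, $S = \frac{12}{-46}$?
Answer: $35$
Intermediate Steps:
$S = - \frac{6}{23}$ ($S = 12 \left(- \frac{1}{46}\right) = - \frac{6}{23} \approx -0.26087$)
$I{\left(Z,k \right)} = -6 + Z$
$W = 49$
$W + I{\left(25 - 33,S \right)} = 49 + \left(-6 + \left(25 - 33\right)\right) = 49 - 14 = 35$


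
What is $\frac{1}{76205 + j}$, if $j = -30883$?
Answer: $\frac{1}{45322} \approx 2.2064 \cdot 10^{-5}$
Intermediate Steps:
$\frac{1}{76205 + j} = \frac{1}{76205 - 30883} = \frac{1}{45322}$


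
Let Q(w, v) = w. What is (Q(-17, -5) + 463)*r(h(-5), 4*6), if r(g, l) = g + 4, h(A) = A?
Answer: -446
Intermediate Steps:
r(g, l) = 4 + g
(Q(-17, -5) + 463)*r(h(-5), 4*6) = (-17 + 463)*(4 - 5) = 446*(-1) = -446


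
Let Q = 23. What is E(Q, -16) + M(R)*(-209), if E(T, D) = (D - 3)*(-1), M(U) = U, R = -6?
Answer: 1273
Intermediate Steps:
E(T, D) = 3 - D (E(T, D) = (-3 + D)*(-1) = 3 - D)
E(Q, -16) + M(R)*(-209) = (3 - 1*(-16)) - 6*(-209) = (3 + 16) + 1254 = 19 + 1254 = 1273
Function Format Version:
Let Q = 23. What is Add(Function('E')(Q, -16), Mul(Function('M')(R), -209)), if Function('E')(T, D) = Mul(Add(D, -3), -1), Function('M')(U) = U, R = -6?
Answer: 1273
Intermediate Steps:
Function('E')(T, D) = Add(3, Mul(-1, D)) (Function('E')(T, D) = Mul(Add(-3, D), -1) = Add(3, Mul(-1, D)))
Add(Function('E')(Q, -16), Mul(Function('M')(R), -209)) = Add(Add(3, Mul(-1, -16)), Mul(-6, -209)) = Add(Add(3, 16), 1254) = Add(19, 1254) = 1273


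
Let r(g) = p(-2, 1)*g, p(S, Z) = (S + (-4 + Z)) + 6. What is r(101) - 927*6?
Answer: -5461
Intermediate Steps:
p(S, Z) = 2 + S + Z (p(S, Z) = (-4 + S + Z) + 6 = 2 + S + Z)
r(g) = g (r(g) = (2 - 2 + 1)*g = 1*g = g)
r(101) - 927*6 = 101 - 927*6 = 101 - 1*5562 = 101 - 5562 = -5461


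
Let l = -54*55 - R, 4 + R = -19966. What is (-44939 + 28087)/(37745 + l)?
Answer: -16852/54745 ≈ -0.30783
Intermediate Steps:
R = -19970 (R = -4 - 19966 = -19970)
l = 17000 (l = -54*55 - 1*(-19970) = -2970 + 19970 = 17000)
(-44939 + 28087)/(37745 + l) = (-44939 + 28087)/(37745 + 17000) = -16852/54745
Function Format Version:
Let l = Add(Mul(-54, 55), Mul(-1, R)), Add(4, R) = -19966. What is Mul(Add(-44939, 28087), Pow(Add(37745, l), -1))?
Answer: Rational(-16852, 54745) ≈ -0.30783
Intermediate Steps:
R = -19970 (R = Add(-4, -19966) = -19970)
l = 17000 (l = Add(Mul(-54, 55), Mul(-1, -19970)) = Add(-2970, 19970) = 17000)
Mul(Add(-44939, 28087), Pow(Add(37745, l), -1)) = Mul(Add(-44939, 28087), Pow(Add(37745, 17000), -1)) = Mul(-16852, Pow(54745, -1)) = Mul(-16852, Rational(1, 54745)) = Rational(-16852, 54745)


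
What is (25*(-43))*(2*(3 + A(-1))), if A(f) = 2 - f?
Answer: -12900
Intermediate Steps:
(25*(-43))*(2*(3 + A(-1))) = (25*(-43))*(2*(3 + (2 - 1*(-1)))) = -2150*(3 + (2 + 1)) = -2150*(3 + 3) = -2150*6 = -1075*12 = -12900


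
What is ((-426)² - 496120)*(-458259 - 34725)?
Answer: 155114457696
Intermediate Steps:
((-426)² - 496120)*(-458259 - 34725) = (181476 - 496120)*(-492984) = -314644*(-492984) = 155114457696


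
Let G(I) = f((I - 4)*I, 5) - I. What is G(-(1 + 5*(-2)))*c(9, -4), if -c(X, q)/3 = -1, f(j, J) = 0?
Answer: -27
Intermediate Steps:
c(X, q) = 3 (c(X, q) = -3*(-1) = 3)
G(I) = -I (G(I) = 0 - I = -I)
G(-(1 + 5*(-2)))*c(9, -4) = -(-1)*(1 + 5*(-2))*3 = -(-1)*(1 - 10)*3 = -(-1)*(-9)*3 = -1*9*3 = -9*3 = -27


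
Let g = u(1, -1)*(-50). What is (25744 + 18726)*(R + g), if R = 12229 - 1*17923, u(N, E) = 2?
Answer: -257659180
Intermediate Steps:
R = -5694 (R = 12229 - 17923 = -5694)
g = -100 (g = 2*(-50) = -100)
(25744 + 18726)*(R + g) = (25744 + 18726)*(-5694 - 100) = 44470*(-5794) = -257659180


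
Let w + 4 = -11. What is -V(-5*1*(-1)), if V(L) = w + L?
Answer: 10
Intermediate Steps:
w = -15 (w = -4 - 11 = -15)
V(L) = -15 + L
-V(-5*1*(-1)) = -(-15 - 5*1*(-1)) = -(-15 - 5*(-1)) = -(-15 + 5) = -1*(-10) = 10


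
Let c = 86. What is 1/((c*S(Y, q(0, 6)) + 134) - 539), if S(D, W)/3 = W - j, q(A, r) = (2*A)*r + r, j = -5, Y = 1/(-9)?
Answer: 1/2433 ≈ 0.00041102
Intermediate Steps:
Y = -⅑ ≈ -0.11111
q(A, r) = r + 2*A*r (q(A, r) = 2*A*r + r = r + 2*A*r)
S(D, W) = 15 + 3*W (S(D, W) = 3*(W - 1*(-5)) = 3*(W + 5) = 3*(5 + W) = 15 + 3*W)
1/((c*S(Y, q(0, 6)) + 134) - 539) = 1/((86*(15 + 3*(6*(1 + 2*0))) + 134) - 539) = 1/((86*(15 + 3*(6*(1 + 0))) + 134) - 539) = 1/((86*(15 + 3*(6*1)) + 134) - 539) = 1/((86*(15 + 3*6) + 134) - 539) = 1/((86*(15 + 18) + 134) - 539) = 1/((86*33 + 134) - 539) = 1/((2838 + 134) - 539) = 1/(2972 - 539) = 1/2433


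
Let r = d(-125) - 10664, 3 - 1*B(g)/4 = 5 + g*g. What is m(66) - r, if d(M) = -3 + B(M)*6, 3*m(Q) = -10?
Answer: 1157135/3 ≈ 3.8571e+5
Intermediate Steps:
B(g) = -8 - 4*g² (B(g) = 12 - 4*(5 + g*g) = 12 - 4*(5 + g²) = 12 + (-20 - 4*g²) = -8 - 4*g²)
m(Q) = -10/3 (m(Q) = (⅓)*(-10) = -10/3)
d(M) = -51 - 24*M² (d(M) = -3 + (-8 - 4*M²)*6 = -3 + (-48 - 24*M²) = -51 - 24*M²)
r = -385715 (r = (-51 - 24*(-125)²) - 10664 = (-51 - 24*15625) - 10664 = (-51 - 375000) - 10664 = -375051 - 10664 = -385715)
m(66) - r = -10/3 - 1*(-385715) = -10/3 + 385715 = 1157135/3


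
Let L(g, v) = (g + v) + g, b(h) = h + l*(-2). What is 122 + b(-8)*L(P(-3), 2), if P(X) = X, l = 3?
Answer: 178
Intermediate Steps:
b(h) = -6 + h (b(h) = h + 3*(-2) = h - 6 = -6 + h)
L(g, v) = v + 2*g
122 + b(-8)*L(P(-3), 2) = 122 + (-6 - 8)*(2 + 2*(-3)) = 122 - 14*(2 - 6) = 122 - 14*(-4) = 122 + 56 = 178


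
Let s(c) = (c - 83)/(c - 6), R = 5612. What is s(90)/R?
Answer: 1/67344 ≈ 1.4849e-5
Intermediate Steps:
s(c) = (-83 + c)/(-6 + c)
s(90)/R = ((-83 + 90)/(-6 + 90))/5612 = (7/84)*(1/5612) = ((1/84)*7)*(1/5612) = (1/12)*(1/5612) = 1/67344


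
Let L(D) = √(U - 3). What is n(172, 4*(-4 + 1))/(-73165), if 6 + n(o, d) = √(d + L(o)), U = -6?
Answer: 6/73165 - √(-12 + 3*I)/73165 ≈ 7.6133e-5 - 4.7709e-5*I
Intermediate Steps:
L(D) = 3*I (L(D) = √(-6 - 3) = √(-9) = 3*I)
n(o, d) = -6 + √(d + 3*I)
n(172, 4*(-4 + 1))/(-73165) = (-6 + √(4*(-4 + 1) + 3*I))/(-73165) = (-6 + √(4*(-3) + 3*I))*(-1/73165) = (-6 + √(-12 + 3*I))*(-1/73165) = 6/73165 - √(-12 + 3*I)/73165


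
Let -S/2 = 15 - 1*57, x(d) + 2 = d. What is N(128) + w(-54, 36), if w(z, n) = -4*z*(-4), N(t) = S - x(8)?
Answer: -786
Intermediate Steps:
x(d) = -2 + d
S = 84 (S = -2*(15 - 1*57) = -2*(15 - 57) = -2*(-42) = 84)
N(t) = 78 (N(t) = 84 - (-2 + 8) = 84 - 1*6 = 84 - 6 = 78)
w(z, n) = 16*z
N(128) + w(-54, 36) = 78 + 16*(-54) = 78 - 864 = -786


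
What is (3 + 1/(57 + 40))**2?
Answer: 85264/9409 ≈ 9.0620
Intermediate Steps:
(3 + 1/(57 + 40))**2 = (3 + 1/97)**2 = (292/97)**2 = 85264/9409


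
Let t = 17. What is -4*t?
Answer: -68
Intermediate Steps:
-4*t = -4*17 = -68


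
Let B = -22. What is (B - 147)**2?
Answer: 28561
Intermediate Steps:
(B - 147)**2 = (-22 - 147)**2 = (-169)**2 = 28561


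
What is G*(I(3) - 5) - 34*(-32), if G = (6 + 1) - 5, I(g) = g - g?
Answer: 1078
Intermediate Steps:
I(g) = 0
G = 2 (G = 7 - 5 = 2)
G*(I(3) - 5) - 34*(-32) = 2*(0 - 5) - 34*(-32) = 2*(-5) + 1088 = -10 + 1088 = 1078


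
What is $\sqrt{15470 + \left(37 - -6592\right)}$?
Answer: $7 \sqrt{451} \approx 148.66$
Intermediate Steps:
$\sqrt{15470 + \left(37 - -6592\right)} = \sqrt{15470 + \left(37 + 6592\right)} = \sqrt{15470 + 6629} = \sqrt{22099} = 7 \sqrt{451}$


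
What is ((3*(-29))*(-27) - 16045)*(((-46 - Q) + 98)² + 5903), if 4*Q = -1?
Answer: -118238424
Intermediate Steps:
Q = -¼ (Q = (¼)*(-1) = -¼ ≈ -0.25000)
((3*(-29))*(-27) - 16045)*(((-46 - Q) + 98)² + 5903) = ((3*(-29))*(-27) - 16045)*(((-46 - 1*(-¼)) + 98)² + 5903) = (-87*(-27) - 16045)*(((-46 + ¼) + 98)² + 5903) = (2349 - 16045)*((-183/4 + 98)² + 5903) = -13696*((209/4)² + 5903) = -13696*(43681/16 + 5903) = -13696*138129/16 = -118238424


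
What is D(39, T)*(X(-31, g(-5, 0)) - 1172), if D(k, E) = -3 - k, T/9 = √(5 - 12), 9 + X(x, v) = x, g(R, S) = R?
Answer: 50904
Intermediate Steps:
X(x, v) = -9 + x
T = 9*I*√7 (T = 9*√(5 - 12) = 9*√(-7) = 9*(I*√7) = 9*I*√7 ≈ 23.812*I)
D(39, T)*(X(-31, g(-5, 0)) - 1172) = (-3 - 1*39)*((-9 - 31) - 1172) = (-3 - 39)*(-40 - 1172) = -42*(-1212) = 50904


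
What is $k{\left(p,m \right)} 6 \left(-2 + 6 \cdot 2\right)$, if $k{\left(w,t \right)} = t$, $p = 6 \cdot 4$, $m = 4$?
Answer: $240$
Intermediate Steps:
$p = 24$
$k{\left(p,m \right)} 6 \left(-2 + 6 \cdot 2\right) = 4 \cdot 6 \left(-2 + 6 \cdot 2\right) = 24 \left(-2 + 12\right) = 24 \cdot 10 = 240$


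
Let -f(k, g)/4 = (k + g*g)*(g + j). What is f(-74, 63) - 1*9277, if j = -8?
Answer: -866177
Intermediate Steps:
f(k, g) = -4*(-8 + g)*(k + g²) (f(k, g) = -4*(k + g*g)*(g - 8) = -4*(k + g²)*(-8 + g) = -4*(-8 + g)*(k + g²))
f(-74, 63) - 1*9277 = (-4*63³ + 32*(-74) + 32*63² - 4*63*(-74)) - 1*9277 = (-4*250047 - 2368 + 32*3969 + 18648) - 9277 = (-1000188 - 2368 + 127008 + 18648) - 9277 = -856900 - 9277 = -866177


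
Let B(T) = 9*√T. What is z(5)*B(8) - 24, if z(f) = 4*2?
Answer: -24 + 144*√2 ≈ 179.65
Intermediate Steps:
z(f) = 8
z(5)*B(8) - 24 = 8*(9*√8) - 24 = 8*(9*(2*√2)) - 24 = 8*(18*√2) - 24 = 144*√2 - 24 = -24 + 144*√2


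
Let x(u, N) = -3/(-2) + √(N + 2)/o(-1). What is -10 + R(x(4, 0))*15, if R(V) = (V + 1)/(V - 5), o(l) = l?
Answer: -1055/41 + 360*√2/41 ≈ -13.314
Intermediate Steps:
x(u, N) = 3/2 - √(2 + N) (x(u, N) = -3/(-2) + √(N + 2)/(-1) = -3*(-½) + √(2 + N)*(-1) = 3/2 - √(2 + N))
R(V) = (1 + V)/(-5 + V)
-10 + R(x(4, 0))*15 = -10 + ((1 + (3/2 - √(2 + 0)))/(-5 + (3/2 - √(2 + 0))))*15 = -10 + ((1 + (3/2 - √2))/(-5 + (3/2 - √2)))*15 = -10 + ((5/2 - √2)/(-7/2 - √2))*15 = -10 + 15*(5/2 - √2)/(-7/2 - √2)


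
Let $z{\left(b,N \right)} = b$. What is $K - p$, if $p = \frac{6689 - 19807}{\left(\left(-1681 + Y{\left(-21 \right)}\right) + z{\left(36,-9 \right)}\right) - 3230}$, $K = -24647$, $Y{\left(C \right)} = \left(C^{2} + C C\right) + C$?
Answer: $- \frac{49473088}{2007} \approx -24650.0$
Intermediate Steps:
$Y{\left(C \right)} = C + 2 C^{2}$ ($Y{\left(C \right)} = \left(C^{2} + C^{2}\right) + C = 2 C^{2} + C = C + 2 C^{2}$)
$p = \frac{6559}{2007}$ ($p = \frac{6689 - 19807}{\left(\left(-1681 - 21 \left(1 + 2 \left(-21\right)\right)\right) + 36\right) - 3230} = - \frac{13118}{\left(\left(-1681 - 21 \left(1 - 42\right)\right) + 36\right) - 3230} = - \frac{13118}{\left(\left(-1681 - -861\right) + 36\right) - 3230} = - \frac{13118}{\left(\left(-1681 + 861\right) + 36\right) - 3230} = - \frac{13118}{\left(-820 + 36\right) - 3230} = - \frac{13118}{-784 - 3230} = - \frac{13118}{-4014} = \left(-13118\right) \left(- \frac{1}{4014}\right) = \frac{6559}{2007} \approx 3.2681$)
$K - p = -24647 - \frac{6559}{2007} = - \frac{49473088}{2007}$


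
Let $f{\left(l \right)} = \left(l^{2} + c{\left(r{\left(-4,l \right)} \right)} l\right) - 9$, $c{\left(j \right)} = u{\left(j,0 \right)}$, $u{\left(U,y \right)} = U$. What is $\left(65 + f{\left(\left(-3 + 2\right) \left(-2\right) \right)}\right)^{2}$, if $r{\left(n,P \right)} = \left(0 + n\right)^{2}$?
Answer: $8464$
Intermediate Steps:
$r{\left(n,P \right)} = n^{2}$
$c{\left(j \right)} = j$
$f{\left(l \right)} = -9 + l^{2} + 16 l$ ($f{\left(l \right)} = \left(l^{2} + \left(-4\right)^{2} l\right) - 9 = \left(l^{2} + 16 l\right) - 9 = -9 + l^{2} + 16 l$)
$\left(65 + f{\left(\left(-3 + 2\right) \left(-2\right) \right)}\right)^{2} = \left(65 + \left(-9 + \left(\left(-3 + 2\right) \left(-2\right)\right)^{2} + 16 \left(-3 + 2\right) \left(-2\right)\right)\right)^{2} = \left(65 + \left(-9 + \left(\left(-1\right) \left(-2\right)\right)^{2} + 16 \left(\left(-1\right) \left(-2\right)\right)\right)\right)^{2} = \left(65 + \left(-9 + 2^{2} + 16 \cdot 2\right)\right)^{2} = \left(65 + \left(-9 + 4 + 32\right)\right)^{2} = \left(65 + 27\right)^{2} = 92^{2} = 8464$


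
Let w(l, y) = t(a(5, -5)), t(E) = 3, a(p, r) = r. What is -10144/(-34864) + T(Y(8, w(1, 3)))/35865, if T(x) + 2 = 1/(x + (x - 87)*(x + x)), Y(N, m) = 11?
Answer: 37761258193/129806875935 ≈ 0.29090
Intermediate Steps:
w(l, y) = 3
T(x) = -2 + 1/(x + 2*x*(-87 + x)) (T(x) = -2 + 1/(x + (x - 87)*(x + x)) = -2 + 1/(x + (-87 + x)*(2*x)) = -2 + 1/(x + 2*x*(-87 + x)))
-10144/(-34864) + T(Y(8, w(1, 3)))/35865 = -10144/(-34864) + ((1 - 4*11**2 + 346*11)/(11*(-173 + 2*11)))/35865 = -10144*(-1/34864) + ((1 - 4*121 + 3806)/(11*(-173 + 22)))*(1/35865) = 634/2179 + ((1/11)*(1 - 484 + 3806)/(-151))*(1/35865) = 634/2179 + ((1/11)*(-1/151)*3323)*(1/35865) = 634/2179 - 3323/1661*1/35865 = 634/2179 - 3323/59571765 = 37761258193/129806875935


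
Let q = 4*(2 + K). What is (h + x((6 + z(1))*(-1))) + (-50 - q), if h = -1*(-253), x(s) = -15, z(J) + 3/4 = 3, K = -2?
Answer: 188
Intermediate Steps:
z(J) = 9/4 (z(J) = -3/4 + 3 = 9/4)
q = 0 (q = 4*(2 - 2) = 4*0 = 0)
h = 253
(h + x((6 + z(1))*(-1))) + (-50 - q) = (253 - 15) + (-50 - 1*0) = 238 + (-50 + 0) = 238 - 50 = 188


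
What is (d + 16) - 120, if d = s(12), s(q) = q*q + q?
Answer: 52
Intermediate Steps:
s(q) = q + q² (s(q) = q² + q = q + q²)
d = 156 (d = 12*(1 + 12) = 12*13 = 156)
(d + 16) - 120 = (156 + 16) - 120 = 172 - 120 = 52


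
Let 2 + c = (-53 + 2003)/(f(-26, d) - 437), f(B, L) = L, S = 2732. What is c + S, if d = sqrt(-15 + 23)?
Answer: 520471380/190961 - 3900*sqrt(2)/190961 ≈ 2725.5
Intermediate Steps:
d = 2*sqrt(2) (d = sqrt(8) = 2*sqrt(2) ≈ 2.8284)
c = -2 + 1950/(-437 + 2*sqrt(2)) (c = -2 + (-53 + 2003)/(2*sqrt(2) - 437) = -2 + 1950/(-437 + 2*sqrt(2)) ≈ -6.4913)
c + S = (-1234072/190961 - 3900*sqrt(2)/190961) + 2732 = 520471380/190961 - 3900*sqrt(2)/190961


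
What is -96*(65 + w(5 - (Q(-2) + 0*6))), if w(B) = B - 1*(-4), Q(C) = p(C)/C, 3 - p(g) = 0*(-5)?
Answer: -7248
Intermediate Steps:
p(g) = 3 (p(g) = 3 - 0*(-5) = 3 - 1*0 = 3 + 0 = 3)
Q(C) = 3/C
w(B) = 4 + B (w(B) = B + 4 = 4 + B)
-96*(65 + w(5 - (Q(-2) + 0*6))) = -96*(65 + (4 + (5 - (3/(-2) + 0*6)))) = -96*(65 + (4 + (5 - (3*(-½) + 0)))) = -96*(65 + (4 + (5 - (-3/2 + 0)))) = -96*(65 + (4 + (5 - 1*(-3/2)))) = -96*(65 + (4 + (5 + 3/2))) = -96*(65 + (4 + 13/2)) = -96*(65 + 21/2) = -96*151/2 = -7248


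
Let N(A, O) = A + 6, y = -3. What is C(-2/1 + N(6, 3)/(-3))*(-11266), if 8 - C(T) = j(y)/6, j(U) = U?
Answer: -95761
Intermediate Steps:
N(A, O) = 6 + A
C(T) = 17/2 (C(T) = 8 - (-3)/6 = 8 - 1*(-½) = 8 + ½ = 17/2)
C(-2/1 + N(6, 3)/(-3))*(-11266) = (17/2)*(-11266) = -95761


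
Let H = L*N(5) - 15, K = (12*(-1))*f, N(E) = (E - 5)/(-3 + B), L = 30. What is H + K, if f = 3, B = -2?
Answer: -51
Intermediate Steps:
N(E) = 1 - E/5 (N(E) = (E - 5)/(-3 - 2) = (-5 + E)/(-5) = (-5 + E)*(-⅕) = 1 - E/5)
K = -36 (K = (12*(-1))*3 = -12*3 = -36)
H = -15 (H = 30*(1 - ⅕*5) - 15 = 30*(1 - 1) - 15 = 30*0 - 15 = 0 - 15 = -15)
H + K = -15 - 36 = -51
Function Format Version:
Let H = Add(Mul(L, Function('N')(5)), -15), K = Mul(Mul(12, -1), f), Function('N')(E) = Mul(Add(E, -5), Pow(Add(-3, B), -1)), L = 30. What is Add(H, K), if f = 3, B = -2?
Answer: -51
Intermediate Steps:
Function('N')(E) = Add(1, Mul(Rational(-1, 5), E)) (Function('N')(E) = Mul(Add(E, -5), Pow(Add(-3, -2), -1)) = Mul(Add(-5, E), Pow(-5, -1)) = Mul(Add(-5, E), Rational(-1, 5)) = Add(1, Mul(Rational(-1, 5), E)))
K = -36 (K = Mul(Mul(12, -1), 3) = Mul(-12, 3) = -36)
H = -15 (H = Add(Mul(30, Add(1, Mul(Rational(-1, 5), 5))), -15) = Add(Mul(30, Add(1, -1)), -15) = Add(Mul(30, 0), -15) = Add(0, -15) = -15)
Add(H, K) = Add(-15, -36) = -51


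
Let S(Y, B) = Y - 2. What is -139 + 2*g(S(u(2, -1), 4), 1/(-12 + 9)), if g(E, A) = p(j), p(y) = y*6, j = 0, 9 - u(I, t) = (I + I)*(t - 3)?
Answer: -139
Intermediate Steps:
u(I, t) = 9 - 2*I*(-3 + t) (u(I, t) = 9 - (I + I)*(t - 3) = 9 - 2*I*(-3 + t))
S(Y, B) = -2 + Y
p(y) = 6*y
g(E, A) = 0 (g(E, A) = 6*0 = 0)
-139 + 2*g(S(u(2, -1), 4), 1/(-12 + 9)) = -139 + 2*0 = -139 + 0 = -139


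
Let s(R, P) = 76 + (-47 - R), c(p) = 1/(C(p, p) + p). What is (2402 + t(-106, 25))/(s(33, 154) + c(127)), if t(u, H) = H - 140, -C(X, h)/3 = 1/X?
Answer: -36880162/64377 ≈ -572.88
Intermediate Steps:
C(X, h) = -3/X
c(p) = 1/(p - 3/p) (c(p) = 1/(-3/p + p) = 1/(p - 3/p))
t(u, H) = -140 + H
s(R, P) = 29 - R
(2402 + t(-106, 25))/(s(33, 154) + c(127)) = (2402 + (-140 + 25))/((29 - 1*33) + 127/(-3 + 127**2)) = (2402 - 115)/((29 - 33) + 127/(-3 + 16129)) = 2287/(-4 + 127/16126) = 2287/(-64377/16126) = 2287*(-16126/64377) = -36880162/64377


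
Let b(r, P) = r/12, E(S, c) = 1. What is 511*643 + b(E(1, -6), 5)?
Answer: 3942877/12 ≈ 3.2857e+5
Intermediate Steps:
b(r, P) = r/12 (b(r, P) = r*(1/12) = r/12)
511*643 + b(E(1, -6), 5) = 511*643 + (1/12)*1 = 328573 + 1/12 = 3942877/12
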